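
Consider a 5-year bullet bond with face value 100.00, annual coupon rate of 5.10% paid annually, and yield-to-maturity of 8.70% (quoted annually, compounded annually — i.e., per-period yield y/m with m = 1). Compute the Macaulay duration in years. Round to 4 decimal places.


Answer: Macaulay duration = 4.4957 years

Derivation:
Coupon per period c = face * coupon_rate / m = 5.100000
Periods per year m = 1; per-period yield y/m = 0.087000
Number of cashflows N = 5
Cashflows (t years, CF_t, discount factor 1/(1+y/m)^(m*t), PV):
  t = 1.0000: CF_t = 5.100000, DF = 0.919963, PV = 4.691812
  t = 2.0000: CF_t = 5.100000, DF = 0.846332, PV = 4.316295
  t = 3.0000: CF_t = 5.100000, DF = 0.778595, PV = 3.970832
  t = 4.0000: CF_t = 5.100000, DF = 0.716278, PV = 3.653020
  t = 5.0000: CF_t = 105.100000, DF = 0.658950, PV = 69.255616
Price P = sum_t PV_t = 85.887575
Macaulay numerator sum_t t * PV_t:
  t * PV_t at t = 1.0000: 4.691812
  t * PV_t at t = 2.0000: 8.632589
  t * PV_t at t = 3.0000: 11.912497
  t * PV_t at t = 4.0000: 14.612078
  t * PV_t at t = 5.0000: 346.278079
Macaulay duration D = (sum_t t * PV_t) / P = 386.127056 / 85.887575 = 4.495727


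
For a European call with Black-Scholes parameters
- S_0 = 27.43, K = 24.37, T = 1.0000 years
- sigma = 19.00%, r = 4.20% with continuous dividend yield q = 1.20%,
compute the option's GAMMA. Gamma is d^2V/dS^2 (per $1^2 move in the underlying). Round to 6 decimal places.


Answer: Gamma = 0.051558

Derivation:
d1 = 0.8754444069; d2 = 0.6854444069
phi(d1) = 0.2719492019; exp(-qT) = 0.9880717129; exp(-rT) = 0.9588697806
Gamma = exp(-qT) * phi(d1) / (S * sigma * sqrt(T)) = 0.9880717129 * 0.2719492019 / (27.4300 * 0.1900 * 1.0000000000) = 0.051558


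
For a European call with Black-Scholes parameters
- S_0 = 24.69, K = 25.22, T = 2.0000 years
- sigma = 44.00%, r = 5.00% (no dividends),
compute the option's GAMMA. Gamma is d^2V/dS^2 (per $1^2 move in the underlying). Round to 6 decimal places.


d1 = 0.4377006609; d2 = -0.1845533065
phi(d1) = 0.3625004847; exp(-qT) = 1.0000000000; exp(-rT) = 0.9048374180
Gamma = exp(-qT) * phi(d1) / (S * sigma * sqrt(T)) = 1.0000000000 * 0.3625004847 / (24.6900 * 0.4400 * 1.4142135624) = 0.023595

Answer: Gamma = 0.023595


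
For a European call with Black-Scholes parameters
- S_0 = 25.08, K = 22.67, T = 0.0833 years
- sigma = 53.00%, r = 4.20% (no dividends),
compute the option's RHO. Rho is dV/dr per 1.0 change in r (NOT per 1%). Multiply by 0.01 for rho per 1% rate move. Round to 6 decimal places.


d1 = 0.7598120514; d2 = 0.6068448327
phi(d1) = 0.2989150948; exp(-qT) = 1.0000000000; exp(-rT) = 0.9965075130
N(d2) = 0.7280230539
Rho = K*T*exp(-rT)*N(d2) = 22.6700 * 0.0833 * 0.9965075130 * 0.7280230539 = 1.370005

Answer: Rho = 1.370005


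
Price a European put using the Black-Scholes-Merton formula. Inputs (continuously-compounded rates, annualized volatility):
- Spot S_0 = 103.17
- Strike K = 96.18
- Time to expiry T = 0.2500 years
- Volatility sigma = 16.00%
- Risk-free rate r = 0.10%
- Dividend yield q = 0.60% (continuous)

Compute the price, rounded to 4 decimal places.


d1 = (ln(S/K) + (r - q + 0.5*sigma^2) * T) / (sigma * sqrt(T)) = 0.90133347
d2 = d1 - sigma * sqrt(T) = 0.82133347
exp(-rT) = 0.99975003; exp(-qT) = 0.99850112
P = K * exp(-rT) * N(-d2) - S_0 * exp(-qT) * N(-d1)
N(-d1) = 0.18370552; N(-d2) = 0.20572818
P = 96.1800 * 0.99975003 * 0.20572818 - 103.1700 * 0.99850112 * 0.18370552 = 0.8575

Answer: Price = 0.8575


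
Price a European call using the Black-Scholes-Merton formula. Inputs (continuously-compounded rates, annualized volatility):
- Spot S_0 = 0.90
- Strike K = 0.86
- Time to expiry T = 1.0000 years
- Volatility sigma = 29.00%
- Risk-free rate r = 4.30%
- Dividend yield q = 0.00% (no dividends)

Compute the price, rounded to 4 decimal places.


Answer: Price = 0.1420

Derivation:
d1 = (ln(S/K) + (r - q + 0.5*sigma^2) * T) / (sigma * sqrt(T)) = 0.45004267
d2 = d1 - sigma * sqrt(T) = 0.16004267
exp(-rT) = 0.95791139; exp(-qT) = 1.00000000
C = S_0 * exp(-qT) * N(d1) - K * exp(-rT) * N(d2)
N(d1) = 0.67366016; N(d2) = 0.56357627
C = 0.9000 * 1.00000000 * 0.67366016 - 0.8600 * 0.95791139 * 0.56357627 = 0.1420


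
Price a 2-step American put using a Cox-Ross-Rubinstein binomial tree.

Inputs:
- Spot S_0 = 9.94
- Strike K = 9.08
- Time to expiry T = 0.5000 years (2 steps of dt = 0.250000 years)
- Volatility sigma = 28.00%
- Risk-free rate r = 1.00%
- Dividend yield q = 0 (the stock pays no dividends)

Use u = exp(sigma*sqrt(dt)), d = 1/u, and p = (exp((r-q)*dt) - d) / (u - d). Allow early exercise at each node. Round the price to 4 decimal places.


Answer: Price = V(0,0) = 0.4316

Derivation:
dt = T/N = 0.250000
u = exp(sigma*sqrt(dt)) = 1.150274; d = 1/u = 0.869358
p = (exp((r-q)*dt) - d) / (u - d) = 0.473968
Discount per step: exp(-r*dt) = 0.997503
Stock lattice S(k, i) with i counting down-moves:
  k=0: S(0,0) = 9.9400
  k=1: S(1,0) = 11.4337; S(1,1) = 8.6414
  k=2: S(2,0) = 13.1519; S(2,1) = 9.9400; S(2,2) = 7.5125
Terminal payoffs V(N, i) = max(K - S_T, 0):
  V(2,0) = 0.000000; V(2,1) = 0.000000; V(2,2) = 1.567510
Backward induction: V(k, i) = exp(-r*dt) * [p * V(k+1, i) + (1-p) * V(k+1, i+1)]; then take max(V_cont, immediate exercise) for American.
  V(1,0) = exp(-r*dt) * [p*0.000000 + (1-p)*0.000000] = 0.000000; exercise = 0.000000; V(1,0) = max -> 0.000000
  V(1,1) = exp(-r*dt) * [p*0.000000 + (1-p)*1.567510] = 0.822502; exercise = 0.438579; V(1,1) = max -> 0.822502
  V(0,0) = exp(-r*dt) * [p*0.000000 + (1-p)*0.822502] = 0.431582; exercise = 0.000000; V(0,0) = max -> 0.431582


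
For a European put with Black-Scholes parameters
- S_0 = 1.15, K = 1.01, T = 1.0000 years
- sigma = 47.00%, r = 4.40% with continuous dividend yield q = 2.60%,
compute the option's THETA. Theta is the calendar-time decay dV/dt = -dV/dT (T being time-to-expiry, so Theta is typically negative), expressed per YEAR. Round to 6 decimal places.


d1 = 0.5494927905; d2 = 0.0794927905
phi(d1) = 0.3430394937; exp(-qT) = 0.9743350896; exp(-rT) = 0.9569539575
Theta = -S*exp(-qT)*phi(d1)*sigma/(2*sqrt(T)) + r*K*exp(-rT)*N(-d2) - q*S*exp(-qT)*N(-d1)
N(-d1) = 0.2913336554; N(-d2) = 0.4683203329; sqrt(T) = 1.0000000000
Term 1 = -1.1500 * 0.9743350896 * 0.3430394937 * 0.4700 / (2 * 1.0000000000) = -0.0903271211
Term 2 = 0.0440 * 1.0100 * 0.9569539575 * 0.4683203329 = 0.0199162747
Term 3 = -0.0260 * 1.1500 * 0.9743350896 * 0.2913336554 = -0.0084873124
Theta = -0.0903271211 + (0.0199162747) + (-0.0084873124) = -0.078898

Answer: Theta = -0.078898


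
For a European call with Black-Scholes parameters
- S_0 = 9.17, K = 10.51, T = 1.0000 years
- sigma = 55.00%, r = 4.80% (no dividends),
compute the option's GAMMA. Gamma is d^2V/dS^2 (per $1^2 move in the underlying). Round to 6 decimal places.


Answer: Gamma = 0.078585

Derivation:
d1 = 0.1142910934; d2 = -0.4357089066
phi(d1) = 0.3963451881; exp(-qT) = 1.0000000000; exp(-rT) = 0.9531337871
Gamma = exp(-qT) * phi(d1) / (S * sigma * sqrt(T)) = 1.0000000000 * 0.3963451881 / (9.1700 * 0.5500 * 1.0000000000) = 0.078585


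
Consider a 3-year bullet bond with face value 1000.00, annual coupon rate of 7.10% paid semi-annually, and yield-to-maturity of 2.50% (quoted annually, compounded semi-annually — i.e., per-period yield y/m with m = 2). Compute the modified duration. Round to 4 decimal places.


Coupon per period c = face * coupon_rate / m = 35.500000
Periods per year m = 2; per-period yield y/m = 0.012500
Number of cashflows N = 6
Cashflows (t years, CF_t, discount factor 1/(1+y/m)^(m*t), PV):
  t = 0.5000: CF_t = 35.500000, DF = 0.987654, PV = 35.061728
  t = 1.0000: CF_t = 35.500000, DF = 0.975461, PV = 34.628868
  t = 1.5000: CF_t = 35.500000, DF = 0.963418, PV = 34.201351
  t = 2.0000: CF_t = 35.500000, DF = 0.951524, PV = 33.779112
  t = 2.5000: CF_t = 35.500000, DF = 0.939777, PV = 33.362086
  t = 3.0000: CF_t = 1035.500000, DF = 0.928175, PV = 961.125084
Price P = sum_t PV_t = 1132.158228
First compute Macaulay numerator sum_t t * PV_t:
  t * PV_t at t = 0.5000: 17.530864
  t * PV_t at t = 1.0000: 34.628868
  t * PV_t at t = 1.5000: 51.302026
  t * PV_t at t = 2.0000: 67.558224
  t * PV_t at t = 2.5000: 83.405214
  t * PV_t at t = 3.0000: 2883.375252
Macaulay duration D = 3137.800448 / 1132.158228 = 2.771521
Modified duration = D / (1 + y/m) = 2.771521 / (1 + 0.012500) = 2.737305

Answer: Modified duration = 2.7373


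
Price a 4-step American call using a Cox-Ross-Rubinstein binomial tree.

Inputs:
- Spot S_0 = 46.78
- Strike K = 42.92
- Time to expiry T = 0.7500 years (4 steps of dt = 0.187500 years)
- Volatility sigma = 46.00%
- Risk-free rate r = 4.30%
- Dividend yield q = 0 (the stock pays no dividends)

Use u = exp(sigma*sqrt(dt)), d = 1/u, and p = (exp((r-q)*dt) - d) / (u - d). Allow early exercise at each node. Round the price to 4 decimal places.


Answer: Price = V(0,0) = 9.9966

Derivation:
dt = T/N = 0.187500
u = exp(sigma*sqrt(dt)) = 1.220409; d = 1/u = 0.819398
p = (exp((r-q)*dt) - d) / (u - d) = 0.470554
Discount per step: exp(-r*dt) = 0.991970
Stock lattice S(k, i) with i counting down-moves:
  k=0: S(0,0) = 46.7800
  k=1: S(1,0) = 57.0907; S(1,1) = 38.3314
  k=2: S(2,0) = 69.6740; S(2,1) = 46.7800; S(2,2) = 31.4087
  k=3: S(3,0) = 85.0308; S(3,1) = 57.0907; S(3,2) = 38.3314; S(3,3) = 25.7362
  k=4: S(4,0) = 103.7723; S(4,1) = 69.6740; S(4,2) = 46.7800; S(4,3) = 31.4087; S(4,4) = 21.0882
Terminal payoffs V(N, i) = max(S_T - K, 0):
  V(4,0) = 60.852306; V(4,1) = 26.754016; V(4,2) = 3.860000; V(4,3) = 0.000000; V(4,4) = 0.000000
Backward induction: V(k, i) = exp(-r*dt) * [p * V(k+1, i) + (1-p) * V(k+1, i+1)]; then take max(V_cont, immediate exercise) for American.
  V(3,0) = exp(-r*dt) * [p*60.852306 + (1-p)*26.754016] = 42.455430; exercise = 42.110778; V(3,0) = max -> 42.455430
  V(3,1) = exp(-r*dt) * [p*26.754016 + (1-p)*3.860000] = 14.515373; exercise = 14.170721; V(3,1) = max -> 14.515373
  V(3,2) = exp(-r*dt) * [p*3.860000 + (1-p)*0.000000] = 1.801754; exercise = 0.000000; V(3,2) = max -> 1.801754
  V(3,3) = exp(-r*dt) * [p*0.000000 + (1-p)*0.000000] = 0.000000; exercise = 0.000000; V(3,3) = max -> 0.000000
  V(2,0) = exp(-r*dt) * [p*42.455430 + (1-p)*14.515373] = 27.440551; exercise = 26.754016; V(2,0) = max -> 27.440551
  V(2,1) = exp(-r*dt) * [p*14.515373 + (1-p)*1.801754] = 7.721693; exercise = 3.860000; V(2,1) = max -> 7.721693
  V(2,2) = exp(-r*dt) * [p*1.801754 + (1-p)*0.000000] = 0.841015; exercise = 0.000000; V(2,2) = max -> 0.841015
  V(1,0) = exp(-r*dt) * [p*27.440551 + (1-p)*7.721693] = 16.863969; exercise = 14.170721; V(1,0) = max -> 16.863969
  V(1,1) = exp(-r*dt) * [p*7.721693 + (1-p)*0.841015] = 4.045994; exercise = 0.000000; V(1,1) = max -> 4.045994
  V(0,0) = exp(-r*dt) * [p*16.863969 + (1-p)*4.045994] = 9.996623; exercise = 3.860000; V(0,0) = max -> 9.996623


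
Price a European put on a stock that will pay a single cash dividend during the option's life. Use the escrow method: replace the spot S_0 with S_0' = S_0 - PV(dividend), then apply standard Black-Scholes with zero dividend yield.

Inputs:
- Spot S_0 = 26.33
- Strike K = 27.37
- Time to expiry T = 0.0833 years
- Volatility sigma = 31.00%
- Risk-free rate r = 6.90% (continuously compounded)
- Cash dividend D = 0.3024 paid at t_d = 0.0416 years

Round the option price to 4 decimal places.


PV(D) = D * exp(-r * t_d) = 0.3024 * 0.99713372 = 0.30153324
S_0' = S_0 - PV(D) = 26.3300 - 0.30153324 = 26.02846676
d1 = (ln(S_0'/K) + (r + sigma^2/2)*T) / (sigma*sqrt(T)) = -0.45273067
d2 = d1 - sigma*sqrt(T) = -0.54220206
exp(-rT) = 0.99426879
N(-d1) = 0.67462865; N(-d2) = 0.70616034
P = K * exp(-rT) * N(-d2) - S_0' * N(-d1) = 27.3700 * 0.99426879 * 0.70616034 - 26.02846676 * 0.67462865 = 1.6573

Answer: Price = 1.6573


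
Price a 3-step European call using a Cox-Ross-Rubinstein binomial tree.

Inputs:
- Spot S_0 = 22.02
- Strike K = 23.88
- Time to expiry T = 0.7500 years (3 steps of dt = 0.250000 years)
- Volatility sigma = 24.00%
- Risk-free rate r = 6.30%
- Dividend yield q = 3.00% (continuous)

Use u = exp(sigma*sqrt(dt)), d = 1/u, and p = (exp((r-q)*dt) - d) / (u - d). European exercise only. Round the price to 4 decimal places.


Answer: Price = V(0,0) = 1.2826

Derivation:
dt = T/N = 0.250000
u = exp(sigma*sqrt(dt)) = 1.127497; d = 1/u = 0.886920
p = (exp((r-q)*dt) - d) / (u - d) = 0.504470
Discount per step: exp(-r*dt) = 0.984373
Stock lattice S(k, i) with i counting down-moves:
  k=0: S(0,0) = 22.0200
  k=1: S(1,0) = 24.8275; S(1,1) = 19.5300
  k=2: S(2,0) = 27.9929; S(2,1) = 22.0200; S(2,2) = 17.3215
  k=3: S(3,0) = 31.5619; S(3,1) = 24.8275; S(3,2) = 19.5300; S(3,3) = 15.3628
Terminal payoffs V(N, i) = max(S_T - K, 0):
  V(3,0) = 7.681914; V(3,1) = 0.947481; V(3,2) = 0.000000; V(3,3) = 0.000000
Backward induction: V(k, i) = exp(-r*dt) * [p * V(k+1, i) + (1-p) * V(k+1, i+1)].
  V(2,0) = exp(-r*dt) * [p*7.681914 + (1-p)*0.947481] = 4.276908
  V(2,1) = exp(-r*dt) * [p*0.947481 + (1-p)*0.000000] = 0.470507
  V(2,2) = exp(-r*dt) * [p*0.000000 + (1-p)*0.000000] = 0.000000
  V(1,0) = exp(-r*dt) * [p*4.276908 + (1-p)*0.470507] = 2.353365
  V(1,1) = exp(-r*dt) * [p*0.470507 + (1-p)*0.000000] = 0.233648
  V(0,0) = exp(-r*dt) * [p*2.353365 + (1-p)*0.233648] = 1.282621


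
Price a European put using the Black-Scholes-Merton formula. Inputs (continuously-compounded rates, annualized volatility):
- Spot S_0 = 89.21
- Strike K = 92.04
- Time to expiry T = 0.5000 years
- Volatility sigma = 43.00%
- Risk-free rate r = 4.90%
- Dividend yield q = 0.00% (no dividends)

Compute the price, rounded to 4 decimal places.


d1 = (ln(S/K) + (r - q + 0.5*sigma^2) * T) / (sigma * sqrt(T)) = 0.12989346
d2 = d1 - sigma * sqrt(T) = -0.17416245
exp(-rT) = 0.97579769; exp(-qT) = 1.00000000
P = K * exp(-rT) * N(-d2) - S_0 * exp(-qT) * N(-d1)
N(-d1) = 0.44832536; N(-d2) = 0.56913110
P = 92.0400 * 0.97579769 * 0.56913110 - 89.2100 * 1.00000000 * 0.44832536 = 11.1199

Answer: Price = 11.1199


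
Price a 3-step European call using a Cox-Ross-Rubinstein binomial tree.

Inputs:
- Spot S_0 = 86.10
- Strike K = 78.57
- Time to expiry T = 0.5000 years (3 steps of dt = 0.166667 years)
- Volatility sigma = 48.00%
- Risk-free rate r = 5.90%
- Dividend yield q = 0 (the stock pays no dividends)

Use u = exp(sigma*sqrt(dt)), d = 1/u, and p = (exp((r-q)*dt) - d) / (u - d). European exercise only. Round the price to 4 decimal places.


dt = T/N = 0.166667
u = exp(sigma*sqrt(dt)) = 1.216477; d = 1/u = 0.822046
p = (exp((r-q)*dt) - d) / (u - d) = 0.476220
Discount per step: exp(-r*dt) = 0.990215
Stock lattice S(k, i) with i counting down-moves:
  k=0: S(0,0) = 86.1000
  k=1: S(1,0) = 104.7387; S(1,1) = 70.7781
  k=2: S(2,0) = 127.4122; S(2,1) = 86.1000; S(2,2) = 58.1829
  k=3: S(3,0) = 154.9941; S(3,1) = 104.7387; S(3,2) = 70.7781; S(3,3) = 47.8290
Terminal payoffs V(N, i) = max(S_T - K, 0):
  V(3,0) = 76.424084; V(3,1) = 26.168691; V(3,2) = 0.000000; V(3,3) = 0.000000
Backward induction: V(k, i) = exp(-r*dt) * [p * V(k+1, i) + (1-p) * V(k+1, i+1)].
  V(2,0) = exp(-r*dt) * [p*76.424084 + (1-p)*26.168691] = 49.611053
  V(2,1) = exp(-r*dt) * [p*26.168691 + (1-p)*0.000000] = 12.340104
  V(2,2) = exp(-r*dt) * [p*0.000000 + (1-p)*0.000000] = 0.000000
  V(1,0) = exp(-r*dt) * [p*49.611053 + (1-p)*12.340104] = 29.794839
  V(1,1) = exp(-r*dt) * [p*12.340104 + (1-p)*0.000000] = 5.819098
  V(0,0) = exp(-r*dt) * [p*29.794839 + (1-p)*5.819098] = 17.068154

Answer: Price = V(0,0) = 17.0682


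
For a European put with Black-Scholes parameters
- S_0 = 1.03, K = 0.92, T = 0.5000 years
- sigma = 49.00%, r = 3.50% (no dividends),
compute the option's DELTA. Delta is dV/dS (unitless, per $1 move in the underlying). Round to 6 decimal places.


d1 = 0.5497117707; d2 = 0.2032294479
phi(d1) = 0.3429982106; exp(-qT) = 1.0000000000; exp(-rT) = 0.9826522357
N(-d1) = 0.2912585411
Delta = -exp(-qT) * N(-d1) = -1.0000000000 * 0.2912585411 = -0.291259

Answer: Delta = -0.291259


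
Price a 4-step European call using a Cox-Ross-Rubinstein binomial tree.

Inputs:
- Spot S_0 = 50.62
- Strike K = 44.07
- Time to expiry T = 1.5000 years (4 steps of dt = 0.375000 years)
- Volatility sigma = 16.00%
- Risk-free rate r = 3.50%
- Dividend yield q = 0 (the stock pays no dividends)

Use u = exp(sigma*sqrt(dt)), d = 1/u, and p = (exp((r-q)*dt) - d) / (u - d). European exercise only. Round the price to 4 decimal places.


Answer: Price = V(0,0) = 9.6967

Derivation:
dt = T/N = 0.375000
u = exp(sigma*sqrt(dt)) = 1.102940; d = 1/u = 0.906667
p = (exp((r-q)*dt) - d) / (u - d) = 0.542837
Discount per step: exp(-r*dt) = 0.986961
Stock lattice S(k, i) with i counting down-moves:
  k=0: S(0,0) = 50.6200
  k=1: S(1,0) = 55.8308; S(1,1) = 45.8955
  k=2: S(2,0) = 61.5781; S(2,1) = 50.6200; S(2,2) = 41.6120
  k=3: S(3,0) = 67.9169; S(3,1) = 55.8308; S(3,2) = 45.8955; S(3,3) = 37.7282
  k=4: S(4,0) = 74.9083; S(4,1) = 61.5781; S(4,2) = 50.6200; S(4,3) = 41.6120; S(4,4) = 34.2069
Terminal payoffs V(N, i) = max(S_T - K, 0):
  V(4,0) = 30.838331; V(4,1) = 17.508078; V(4,2) = 6.550000; V(4,3) = 0.000000; V(4,4) = 0.000000
Backward induction: V(k, i) = exp(-r*dt) * [p * V(k+1, i) + (1-p) * V(k+1, i+1)].
  V(3,0) = exp(-r*dt) * [p*30.838331 + (1-p)*17.508078] = 24.421582
  V(3,1) = exp(-r*dt) * [p*17.508078 + (1-p)*6.550000] = 12.335476
  V(3,2) = exp(-r*dt) * [p*6.550000 + (1-p)*0.000000] = 3.509218
  V(3,3) = exp(-r*dt) * [p*0.000000 + (1-p)*0.000000] = 0.000000
  V(2,0) = exp(-r*dt) * [p*24.421582 + (1-p)*12.335476] = 18.649864
  V(2,1) = exp(-r*dt) * [p*12.335476 + (1-p)*3.509218] = 8.192203
  V(2,2) = exp(-r*dt) * [p*3.509218 + (1-p)*0.000000] = 1.880093
  V(1,0) = exp(-r*dt) * [p*18.649864 + (1-p)*8.192203] = 13.688163
  V(1,1) = exp(-r*dt) * [p*8.192203 + (1-p)*1.880093] = 5.237344
  V(0,0) = exp(-r*dt) * [p*13.688163 + (1-p)*5.237344] = 9.696651


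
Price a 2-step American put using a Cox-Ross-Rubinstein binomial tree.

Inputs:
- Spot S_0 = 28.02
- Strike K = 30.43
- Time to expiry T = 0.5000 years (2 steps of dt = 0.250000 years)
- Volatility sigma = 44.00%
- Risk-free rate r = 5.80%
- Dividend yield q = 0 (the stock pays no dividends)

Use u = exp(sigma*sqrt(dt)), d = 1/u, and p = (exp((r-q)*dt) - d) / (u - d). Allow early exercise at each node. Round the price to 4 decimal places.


dt = T/N = 0.250000
u = exp(sigma*sqrt(dt)) = 1.246077; d = 1/u = 0.802519
p = (exp((r-q)*dt) - d) / (u - d) = 0.478149
Discount per step: exp(-r*dt) = 0.985605
Stock lattice S(k, i) with i counting down-moves:
  k=0: S(0,0) = 28.0200
  k=1: S(1,0) = 34.9151; S(1,1) = 22.4866
  k=2: S(2,0) = 43.5069; S(2,1) = 28.0200; S(2,2) = 18.0459
Terminal payoffs V(N, i) = max(K - S_T, 0):
  V(2,0) = 0.000000; V(2,1) = 2.410000; V(2,2) = 12.384099
Backward induction: V(k, i) = exp(-r*dt) * [p * V(k+1, i) + (1-p) * V(k+1, i+1)]; then take max(V_cont, immediate exercise) for American.
  V(1,0) = exp(-r*dt) * [p*0.000000 + (1-p)*2.410000] = 1.239556; exercise = 0.000000; V(1,0) = max -> 1.239556
  V(1,1) = exp(-r*dt) * [p*2.410000 + (1-p)*12.384099] = 7.505372; exercise = 7.943423; V(1,1) = max -> 7.943423
  V(0,0) = exp(-r*dt) * [p*1.239556 + (1-p)*7.943423] = 4.669770; exercise = 2.410000; V(0,0) = max -> 4.669770

Answer: Price = V(0,0) = 4.6698


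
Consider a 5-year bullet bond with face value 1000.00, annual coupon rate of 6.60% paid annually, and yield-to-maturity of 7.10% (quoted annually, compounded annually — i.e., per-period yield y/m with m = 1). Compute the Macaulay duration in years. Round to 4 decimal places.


Answer: Macaulay duration = 4.4112 years

Derivation:
Coupon per period c = face * coupon_rate / m = 66.000000
Periods per year m = 1; per-period yield y/m = 0.071000
Number of cashflows N = 5
Cashflows (t years, CF_t, discount factor 1/(1+y/m)^(m*t), PV):
  t = 1.0000: CF_t = 66.000000, DF = 0.933707, PV = 61.624650
  t = 2.0000: CF_t = 66.000000, DF = 0.871808, PV = 57.539356
  t = 3.0000: CF_t = 66.000000, DF = 0.814013, PV = 53.724889
  t = 4.0000: CF_t = 66.000000, DF = 0.760050, PV = 50.163295
  t = 5.0000: CF_t = 1066.000000, DF = 0.709664, PV = 756.501599
Price P = sum_t PV_t = 979.553788
Macaulay numerator sum_t t * PV_t:
  t * PV_t at t = 1.0000: 61.624650
  t * PV_t at t = 2.0000: 115.078711
  t * PV_t at t = 3.0000: 161.174666
  t * PV_t at t = 4.0000: 200.653178
  t * PV_t at t = 5.0000: 3782.507997
Macaulay duration D = (sum_t t * PV_t) / P = 4321.039202 / 979.553788 = 4.411232


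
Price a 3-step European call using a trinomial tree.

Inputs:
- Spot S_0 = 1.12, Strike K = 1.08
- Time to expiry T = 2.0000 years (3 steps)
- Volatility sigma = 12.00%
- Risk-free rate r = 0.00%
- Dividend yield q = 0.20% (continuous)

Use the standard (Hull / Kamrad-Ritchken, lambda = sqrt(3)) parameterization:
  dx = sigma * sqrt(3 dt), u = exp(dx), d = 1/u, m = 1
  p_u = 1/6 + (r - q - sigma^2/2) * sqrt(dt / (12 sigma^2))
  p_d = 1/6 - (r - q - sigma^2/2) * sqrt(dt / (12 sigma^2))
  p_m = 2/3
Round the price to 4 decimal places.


Answer: Price = V(0,0) = 0.0926

Derivation:
dt = T/N = 0.666667; dx = sigma*sqrt(3*dt) = 0.169706
u = exp(dx) = 1.184956; d = 1/u = 0.843913
p_u = 0.148596, p_m = 0.666667, p_d = 0.184737
Discount per step: exp(-r*dt) = 1.000000
Stock lattice S(k, j) with j the centered position index:
  k=0: S(0,+0) = 1.1200
  k=1: S(1,-1) = 0.9452; S(1,+0) = 1.1200; S(1,+1) = 1.3272
  k=2: S(2,-2) = 0.7977; S(2,-1) = 0.9452; S(2,+0) = 1.1200; S(2,+1) = 1.3272; S(2,+2) = 1.5726
  k=3: S(3,-3) = 0.6731; S(3,-2) = 0.7977; S(3,-1) = 0.9452; S(3,+0) = 1.1200; S(3,+1) = 1.3272; S(3,+2) = 1.5726; S(3,+3) = 1.8635
Terminal payoffs V(N, j) = max(S_T - K, 0):
  V(3,-3) = 0.000000; V(3,-2) = 0.000000; V(3,-1) = 0.000000; V(3,+0) = 0.040000; V(3,+1) = 0.247151; V(3,+2) = 0.492615; V(3,+3) = 0.783480
Backward induction: V(k, j) = exp(-r*dt) * [p_u * V(k+1, j+1) + p_m * V(k+1, j) + p_d * V(k+1, j-1)]
  V(2,-2) = exp(-r*dt) * [p_u*0.000000 + p_m*0.000000 + p_d*0.000000] = 0.000000
  V(2,-1) = exp(-r*dt) * [p_u*0.040000 + p_m*0.000000 + p_d*0.000000] = 0.005944
  V(2,+0) = exp(-r*dt) * [p_u*0.247151 + p_m*0.040000 + p_d*0.000000] = 0.063392
  V(2,+1) = exp(-r*dt) * [p_u*0.492615 + p_m*0.247151 + p_d*0.040000] = 0.245357
  V(2,+2) = exp(-r*dt) * [p_u*0.783480 + p_m*0.492615 + p_d*0.247151] = 0.490490
  V(1,-1) = exp(-r*dt) * [p_u*0.063392 + p_m*0.005944 + p_d*0.000000] = 0.013382
  V(1,+0) = exp(-r*dt) * [p_u*0.245357 + p_m*0.063392 + p_d*0.005944] = 0.079819
  V(1,+1) = exp(-r*dt) * [p_u*0.490490 + p_m*0.245357 + p_d*0.063392] = 0.248167
  V(0,+0) = exp(-r*dt) * [p_u*0.248167 + p_m*0.079819 + p_d*0.013382] = 0.092561


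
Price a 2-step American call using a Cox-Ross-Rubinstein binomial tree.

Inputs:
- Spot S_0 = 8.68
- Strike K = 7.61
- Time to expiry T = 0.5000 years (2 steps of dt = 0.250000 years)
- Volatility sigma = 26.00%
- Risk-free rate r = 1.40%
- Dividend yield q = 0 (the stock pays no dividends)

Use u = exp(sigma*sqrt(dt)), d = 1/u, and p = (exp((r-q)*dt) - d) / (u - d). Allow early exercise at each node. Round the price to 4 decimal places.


dt = T/N = 0.250000
u = exp(sigma*sqrt(dt)) = 1.138828; d = 1/u = 0.878095
p = (exp((r-q)*dt) - d) / (u - d) = 0.480993
Discount per step: exp(-r*dt) = 0.996506
Stock lattice S(k, i) with i counting down-moves:
  k=0: S(0,0) = 8.6800
  k=1: S(1,0) = 9.8850; S(1,1) = 7.6219
  k=2: S(2,0) = 11.2574; S(2,1) = 8.6800; S(2,2) = 6.6927
Terminal payoffs V(N, i) = max(S_T - K, 0):
  V(2,0) = 3.647353; V(2,1) = 1.070000; V(2,2) = 0.000000
Backward induction: V(k, i) = exp(-r*dt) * [p * V(k+1, i) + (1-p) * V(k+1, i+1)]; then take max(V_cont, immediate exercise) for American.
  V(1,0) = exp(-r*dt) * [p*3.647353 + (1-p)*1.070000] = 2.301619; exercise = 2.275030; V(1,0) = max -> 2.301619
  V(1,1) = exp(-r*dt) * [p*1.070000 + (1-p)*0.000000] = 0.512864; exercise = 0.011868; V(1,1) = max -> 0.512864
  V(0,0) = exp(-r*dt) * [p*2.301619 + (1-p)*0.512864] = 1.368445; exercise = 1.070000; V(0,0) = max -> 1.368445

Answer: Price = V(0,0) = 1.3684


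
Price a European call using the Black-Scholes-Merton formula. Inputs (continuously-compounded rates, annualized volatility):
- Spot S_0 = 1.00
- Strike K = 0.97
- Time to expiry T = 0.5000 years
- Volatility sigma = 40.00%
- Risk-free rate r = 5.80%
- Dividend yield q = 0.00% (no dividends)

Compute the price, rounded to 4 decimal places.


Answer: Price = 0.1405

Derivation:
d1 = (ln(S/K) + (r - q + 0.5*sigma^2) * T) / (sigma * sqrt(T)) = 0.35164140
d2 = d1 - sigma * sqrt(T) = 0.06879869
exp(-rT) = 0.97141646; exp(-qT) = 1.00000000
C = S_0 * exp(-qT) * N(d1) - K * exp(-rT) * N(d2)
N(d1) = 0.63744639; N(d2) = 0.52742507
C = 1.0000 * 1.00000000 * 0.63744639 - 0.9700 * 0.97141646 * 0.52742507 = 0.1405


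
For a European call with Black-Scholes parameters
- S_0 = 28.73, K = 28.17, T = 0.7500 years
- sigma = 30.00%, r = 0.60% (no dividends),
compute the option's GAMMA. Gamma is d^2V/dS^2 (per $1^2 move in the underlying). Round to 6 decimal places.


d1 = 0.2229891904; d2 = -0.0368184307
phi(d1) = 0.3891460240; exp(-qT) = 1.0000000000; exp(-rT) = 0.9955101098
Gamma = exp(-qT) * phi(d1) / (S * sigma * sqrt(T)) = 1.0000000000 * 0.3891460240 / (28.7300 * 0.3000 * 0.8660254038) = 0.052134

Answer: Gamma = 0.052134


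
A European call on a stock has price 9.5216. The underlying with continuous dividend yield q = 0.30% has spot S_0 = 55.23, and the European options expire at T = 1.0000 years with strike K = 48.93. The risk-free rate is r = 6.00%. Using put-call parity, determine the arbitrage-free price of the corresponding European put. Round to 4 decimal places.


Put-call parity: C - P = S_0 * exp(-qT) - K * exp(-rT).
S_0 * exp(-qT) = 55.2300 * 0.99700450 = 55.06455829
K * exp(-rT) = 48.9300 * 0.94176453 = 46.08053863
P = C - S*exp(-qT) + K*exp(-rT)
P = 9.5216 - 55.06455829 + 46.08053863 = 0.5376

Answer: Put price = 0.5376


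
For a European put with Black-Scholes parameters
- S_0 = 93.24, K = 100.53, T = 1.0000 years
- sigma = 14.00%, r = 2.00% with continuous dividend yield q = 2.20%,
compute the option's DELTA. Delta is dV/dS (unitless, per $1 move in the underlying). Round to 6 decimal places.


d1 = -0.4819955446; d2 = -0.6219955446
phi(d1) = 0.3551914334; exp(-qT) = 0.9782402351; exp(-rT) = 0.9801986733
N(-d1) = 0.6850954444
Delta = -exp(-qT) * N(-d1) = -0.9782402351 * 0.6850954444 = -0.670188

Answer: Delta = -0.670188


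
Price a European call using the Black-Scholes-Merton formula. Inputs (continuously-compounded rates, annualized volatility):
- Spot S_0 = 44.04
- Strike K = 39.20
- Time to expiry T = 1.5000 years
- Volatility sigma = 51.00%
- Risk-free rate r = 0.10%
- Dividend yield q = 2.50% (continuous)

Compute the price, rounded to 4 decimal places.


Answer: Price = 11.7181

Derivation:
d1 = (ln(S/K) + (r - q + 0.5*sigma^2) * T) / (sigma * sqrt(T)) = 0.44106275
d2 = d1 - sigma * sqrt(T) = -0.18355713
exp(-rT) = 0.99850112; exp(-qT) = 0.96319442
C = S_0 * exp(-qT) * N(d1) - K * exp(-rT) * N(d2)
N(d1) = 0.67041622; N(d2) = 0.42718045
C = 44.0400 * 0.96319442 * 0.67041622 - 39.2000 * 0.99850112 * 0.42718045 = 11.7181


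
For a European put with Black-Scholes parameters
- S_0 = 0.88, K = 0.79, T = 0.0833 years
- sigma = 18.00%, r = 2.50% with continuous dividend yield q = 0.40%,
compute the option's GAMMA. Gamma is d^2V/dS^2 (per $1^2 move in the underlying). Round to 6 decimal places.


d1 = 2.1363870261; d2 = 2.0844358953
phi(d1) = 0.0407209207; exp(-qT) = 0.9996668555; exp(-rT) = 0.9979196669
Gamma = exp(-qT) * phi(d1) / (S * sigma * sqrt(T)) = 0.9996668555 * 0.0407209207 / (0.8800 * 0.1800 * 0.2886173938) = 0.890421

Answer: Gamma = 0.890421


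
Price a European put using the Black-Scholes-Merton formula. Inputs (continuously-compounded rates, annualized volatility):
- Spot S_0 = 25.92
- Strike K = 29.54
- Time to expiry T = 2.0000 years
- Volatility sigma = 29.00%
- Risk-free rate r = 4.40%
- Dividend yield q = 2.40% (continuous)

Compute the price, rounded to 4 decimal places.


Answer: Price = 5.4787

Derivation:
d1 = (ln(S/K) + (r - q + 0.5*sigma^2) * T) / (sigma * sqrt(T)) = -0.01616691
d2 = d1 - sigma * sqrt(T) = -0.42628885
exp(-rT) = 0.91576088; exp(-qT) = 0.95313379
P = K * exp(-rT) * N(-d2) - S_0 * exp(-qT) * N(-d1)
N(-d1) = 0.50644938; N(-d2) = 0.66505131
P = 29.5400 * 0.91576088 * 0.66505131 - 25.9200 * 0.95313379 * 0.50644938 = 5.4787


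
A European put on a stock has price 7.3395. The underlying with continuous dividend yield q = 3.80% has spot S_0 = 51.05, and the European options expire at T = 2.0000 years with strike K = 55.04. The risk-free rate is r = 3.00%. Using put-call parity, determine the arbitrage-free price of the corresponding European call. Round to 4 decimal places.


Answer: Call price = 2.8187

Derivation:
Put-call parity: C - P = S_0 * exp(-qT) - K * exp(-rT).
S_0 * exp(-qT) = 51.0500 * 0.92681621 = 47.31396734
K * exp(-rT) = 55.0400 * 0.94176453 = 51.83471993
C = P + S*exp(-qT) - K*exp(-rT)
C = 7.3395 + 47.31396734 - 51.83471993 = 2.8187


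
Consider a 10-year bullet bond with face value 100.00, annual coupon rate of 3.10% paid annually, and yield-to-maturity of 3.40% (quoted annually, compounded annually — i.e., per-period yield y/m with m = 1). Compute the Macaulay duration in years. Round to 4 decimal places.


Answer: Macaulay duration = 8.7308 years

Derivation:
Coupon per period c = face * coupon_rate / m = 3.100000
Periods per year m = 1; per-period yield y/m = 0.034000
Number of cashflows N = 10
Cashflows (t years, CF_t, discount factor 1/(1+y/m)^(m*t), PV):
  t = 1.0000: CF_t = 3.100000, DF = 0.967118, PV = 2.998066
  t = 2.0000: CF_t = 3.100000, DF = 0.935317, PV = 2.899483
  t = 3.0000: CF_t = 3.100000, DF = 0.904562, PV = 2.804142
  t = 4.0000: CF_t = 3.100000, DF = 0.874818, PV = 2.711937
  t = 5.0000: CF_t = 3.100000, DF = 0.846052, PV = 2.622763
  t = 6.0000: CF_t = 3.100000, DF = 0.818233, PV = 2.536521
  t = 7.0000: CF_t = 3.100000, DF = 0.791327, PV = 2.453115
  t = 8.0000: CF_t = 3.100000, DF = 0.765307, PV = 2.372452
  t = 9.0000: CF_t = 3.100000, DF = 0.740142, PV = 2.294441
  t = 10.0000: CF_t = 103.100000, DF = 0.715805, PV = 73.799476
Price P = sum_t PV_t = 97.492395
Macaulay numerator sum_t t * PV_t:
  t * PV_t at t = 1.0000: 2.998066
  t * PV_t at t = 2.0000: 5.798967
  t * PV_t at t = 3.0000: 8.412427
  t * PV_t at t = 4.0000: 10.847747
  t * PV_t at t = 5.0000: 13.113814
  t * PV_t at t = 6.0000: 15.219126
  t * PV_t at t = 7.0000: 17.171806
  t * PV_t at t = 8.0000: 18.979614
  t * PV_t at t = 9.0000: 20.649967
  t * PV_t at t = 10.0000: 737.994759
Macaulay duration D = (sum_t t * PV_t) / P = 851.186291 / 97.492395 = 8.730797


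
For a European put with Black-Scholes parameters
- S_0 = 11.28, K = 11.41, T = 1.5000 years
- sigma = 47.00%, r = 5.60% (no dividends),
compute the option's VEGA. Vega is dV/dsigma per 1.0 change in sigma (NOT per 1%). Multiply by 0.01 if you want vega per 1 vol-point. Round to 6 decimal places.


Answer: Vega = 5.059134

Derivation:
d1 = 0.4138353545; d2 = -0.1617947350
phi(d1) = 0.3662026598; exp(-qT) = 1.0000000000; exp(-rT) = 0.9194312561
Vega = S * exp(-qT) * phi(d1) * sqrt(T) = 11.2800 * 1.0000000000 * 0.3662026598 * 1.2247448714 = 5.059134


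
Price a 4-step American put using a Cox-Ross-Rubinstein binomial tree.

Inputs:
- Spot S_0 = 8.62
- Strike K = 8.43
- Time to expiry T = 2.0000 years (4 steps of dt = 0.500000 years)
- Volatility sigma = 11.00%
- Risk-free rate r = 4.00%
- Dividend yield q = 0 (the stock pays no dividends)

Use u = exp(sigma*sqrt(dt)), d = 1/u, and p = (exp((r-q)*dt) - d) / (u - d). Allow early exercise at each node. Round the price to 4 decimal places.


Answer: Price = V(0,0) = 0.2329

Derivation:
dt = T/N = 0.500000
u = exp(sigma*sqrt(dt)) = 1.080887; d = 1/u = 0.925166
p = (exp((r-q)*dt) - d) / (u - d) = 0.610293
Discount per step: exp(-r*dt) = 0.980199
Stock lattice S(k, i) with i counting down-moves:
  k=0: S(0,0) = 8.6200
  k=1: S(1,0) = 9.3172; S(1,1) = 7.9749
  k=2: S(2,0) = 10.0709; S(2,1) = 8.6200; S(2,2) = 7.3781
  k=3: S(3,0) = 10.8855; S(3,1) = 9.3172; S(3,2) = 7.9749; S(3,3) = 6.8260
  k=4: S(4,0) = 11.7660; S(4,1) = 10.0709; S(4,2) = 8.6200; S(4,3) = 7.3781; S(4,4) = 6.3152
Terminal payoffs V(N, i) = max(K - S_T, 0):
  V(4,0) = 0.000000; V(4,1) = 0.000000; V(4,2) = 0.000000; V(4,3) = 1.051860; V(4,4) = 2.114808
Backward induction: V(k, i) = exp(-r*dt) * [p * V(k+1, i) + (1-p) * V(k+1, i+1)]; then take max(V_cont, immediate exercise) for American.
  V(3,0) = exp(-r*dt) * [p*0.000000 + (1-p)*0.000000] = 0.000000; exercise = 0.000000; V(3,0) = max -> 0.000000
  V(3,1) = exp(-r*dt) * [p*0.000000 + (1-p)*0.000000] = 0.000000; exercise = 0.000000; V(3,1) = max -> 0.000000
  V(3,2) = exp(-r*dt) * [p*0.000000 + (1-p)*1.051860] = 0.401801; exercise = 0.455066; V(3,2) = max -> 0.455066
  V(3,3) = exp(-r*dt) * [p*1.051860 + (1-p)*2.114808] = 1.437068; exercise = 1.603993; V(3,3) = max -> 1.603993
  V(2,0) = exp(-r*dt) * [p*0.000000 + (1-p)*0.000000] = 0.000000; exercise = 0.000000; V(2,0) = max -> 0.000000
  V(2,1) = exp(-r*dt) * [p*0.000000 + (1-p)*0.455066] = 0.173831; exercise = 0.000000; V(2,1) = max -> 0.173831
  V(2,2) = exp(-r*dt) * [p*0.455066 + (1-p)*1.603993] = 0.884935; exercise = 1.051860; V(2,2) = max -> 1.051860
  V(1,0) = exp(-r*dt) * [p*0.000000 + (1-p)*0.173831] = 0.066402; exercise = 0.000000; V(1,0) = max -> 0.066402
  V(1,1) = exp(-r*dt) * [p*0.173831 + (1-p)*1.051860] = 0.505788; exercise = 0.455066; V(1,1) = max -> 0.505788
  V(0,0) = exp(-r*dt) * [p*0.066402 + (1-p)*0.505788] = 0.232928; exercise = 0.000000; V(0,0) = max -> 0.232928


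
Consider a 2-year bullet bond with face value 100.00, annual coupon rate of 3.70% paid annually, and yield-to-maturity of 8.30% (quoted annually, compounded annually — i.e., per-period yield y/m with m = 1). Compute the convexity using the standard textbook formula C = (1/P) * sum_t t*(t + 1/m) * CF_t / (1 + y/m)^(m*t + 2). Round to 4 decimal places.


Answer: Convexity = 4.9887

Derivation:
Coupon per period c = face * coupon_rate / m = 3.700000
Periods per year m = 1; per-period yield y/m = 0.083000
Number of cashflows N = 2
Cashflows (t years, CF_t, discount factor 1/(1+y/m)^(m*t), PV):
  t = 1.0000: CF_t = 3.700000, DF = 0.923361, PV = 3.416436
  t = 2.0000: CF_t = 103.700000, DF = 0.852596, PV = 88.414164
Price P = sum_t PV_t = 91.830599
Convexity numerator sum_t t*(t + 1/m) * CF_t / (1+y/m)^(m*t + 2):
  t = 1.0000: term = 5.825676
  t = 2.0000: term = 452.289161
Convexity = (1/P) * sum = 458.114837 / 91.830599 = 4.988695


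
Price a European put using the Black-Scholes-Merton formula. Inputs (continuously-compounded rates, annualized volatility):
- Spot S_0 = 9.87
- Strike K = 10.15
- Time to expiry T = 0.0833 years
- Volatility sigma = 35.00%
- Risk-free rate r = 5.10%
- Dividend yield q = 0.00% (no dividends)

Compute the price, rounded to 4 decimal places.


d1 = (ln(S/K) + (r - q + 0.5*sigma^2) * T) / (sigma * sqrt(T)) = -0.18436100
d2 = d1 - sigma * sqrt(T) = -0.28537709
exp(-rT) = 0.99576071; exp(-qT) = 1.00000000
P = K * exp(-rT) * N(-d2) - S_0 * exp(-qT) * N(-d1)
N(-d1) = 0.57313487; N(-d2) = 0.61232237
P = 10.1500 * 0.99576071 * 0.61232237 - 9.8700 * 1.00000000 * 0.57313487 = 0.5319

Answer: Price = 0.5319


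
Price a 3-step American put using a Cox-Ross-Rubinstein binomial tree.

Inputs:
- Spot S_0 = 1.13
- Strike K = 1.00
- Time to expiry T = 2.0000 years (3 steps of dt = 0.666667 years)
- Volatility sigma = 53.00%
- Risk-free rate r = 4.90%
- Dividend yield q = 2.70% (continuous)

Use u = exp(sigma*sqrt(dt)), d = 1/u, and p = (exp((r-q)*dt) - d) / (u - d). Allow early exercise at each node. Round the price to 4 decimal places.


Answer: Price = V(0,0) = 0.2401

Derivation:
dt = T/N = 0.666667
u = exp(sigma*sqrt(dt)) = 1.541480; d = 1/u = 0.648727
p = (exp((r-q)*dt) - d) / (u - d) = 0.410021
Discount per step: exp(-r*dt) = 0.967861
Stock lattice S(k, i) with i counting down-moves:
  k=0: S(0,0) = 1.1300
  k=1: S(1,0) = 1.7419; S(1,1) = 0.7331
  k=2: S(2,0) = 2.6851; S(2,1) = 1.1300; S(2,2) = 0.4756
  k=3: S(3,0) = 4.1390; S(3,1) = 1.7419; S(3,2) = 0.7331; S(3,3) = 0.3085
Terminal payoffs V(N, i) = max(K - S_T, 0):
  V(3,0) = 0.000000; V(3,1) = 0.000000; V(3,2) = 0.266938; V(3,3) = 0.691493
Backward induction: V(k, i) = exp(-r*dt) * [p * V(k+1, i) + (1-p) * V(k+1, i+1)]; then take max(V_cont, immediate exercise) for American.
  V(2,0) = exp(-r*dt) * [p*0.000000 + (1-p)*0.000000] = 0.000000; exercise = 0.000000; V(2,0) = max -> 0.000000
  V(2,1) = exp(-r*dt) * [p*0.000000 + (1-p)*0.266938] = 0.152427; exercise = 0.000000; V(2,1) = max -> 0.152427
  V(2,2) = exp(-r*dt) * [p*0.266938 + (1-p)*0.691493] = 0.500788; exercise = 0.524443; V(2,2) = max -> 0.524443
  V(1,0) = exp(-r*dt) * [p*0.000000 + (1-p)*0.152427] = 0.087038; exercise = 0.000000; V(1,0) = max -> 0.087038
  V(1,1) = exp(-r*dt) * [p*0.152427 + (1-p)*0.524443] = 0.359956; exercise = 0.266938; V(1,1) = max -> 0.359956
  V(0,0) = exp(-r*dt) * [p*0.087038 + (1-p)*0.359956] = 0.240082; exercise = 0.000000; V(0,0) = max -> 0.240082


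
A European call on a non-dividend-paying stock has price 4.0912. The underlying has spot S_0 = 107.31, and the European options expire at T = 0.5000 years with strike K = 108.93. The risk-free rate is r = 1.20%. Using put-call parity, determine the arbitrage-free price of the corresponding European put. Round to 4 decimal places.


Answer: Put price = 5.0596

Derivation:
Put-call parity: C - P = S_0 * exp(-qT) - K * exp(-rT).
S_0 * exp(-qT) = 107.3100 * 1.00000000 = 107.31000000
K * exp(-rT) = 108.9300 * 0.99401796 = 108.27837682
P = C - S*exp(-qT) + K*exp(-rT)
P = 4.0912 - 107.31000000 + 108.27837682 = 5.0596


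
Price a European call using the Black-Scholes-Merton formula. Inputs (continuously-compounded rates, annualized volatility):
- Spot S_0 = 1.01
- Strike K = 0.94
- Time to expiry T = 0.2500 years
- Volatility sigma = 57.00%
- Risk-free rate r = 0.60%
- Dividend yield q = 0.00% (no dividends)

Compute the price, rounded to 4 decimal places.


Answer: Price = 0.1497

Derivation:
d1 = (ln(S/K) + (r - q + 0.5*sigma^2) * T) / (sigma * sqrt(T)) = 0.39978328
d2 = d1 - sigma * sqrt(T) = 0.11478328
exp(-rT) = 0.99850112; exp(-qT) = 1.00000000
C = S_0 * exp(-qT) * N(d1) - K * exp(-rT) * N(d2)
N(d1) = 0.65534193; N(d2) = 0.54569155
C = 1.0100 * 1.00000000 * 0.65534193 - 0.9400 * 0.99850112 * 0.54569155 = 0.1497


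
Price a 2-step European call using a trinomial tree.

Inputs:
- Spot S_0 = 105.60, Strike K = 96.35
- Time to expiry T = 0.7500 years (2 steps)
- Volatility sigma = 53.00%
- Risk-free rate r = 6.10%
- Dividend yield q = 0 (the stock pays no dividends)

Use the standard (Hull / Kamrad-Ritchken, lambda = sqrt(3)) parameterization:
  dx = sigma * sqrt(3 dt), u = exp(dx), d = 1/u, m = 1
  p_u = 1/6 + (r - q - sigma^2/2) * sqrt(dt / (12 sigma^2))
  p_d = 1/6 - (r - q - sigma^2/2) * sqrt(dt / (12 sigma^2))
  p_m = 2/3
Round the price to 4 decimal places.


Answer: Price = V(0,0) = 24.5727

Derivation:
dt = T/N = 0.375000; dx = sigma*sqrt(3*dt) = 0.562150
u = exp(dx) = 1.754440; d = 1/u = 0.569982
p_u = 0.140167, p_m = 0.666667, p_d = 0.193166
Discount per step: exp(-r*dt) = 0.977385
Stock lattice S(k, j) with j the centered position index:
  k=0: S(0,+0) = 105.6000
  k=1: S(1,-1) = 60.1901; S(1,+0) = 105.6000; S(1,+1) = 185.2689
  k=2: S(2,-2) = 34.3073; S(2,-1) = 60.1901; S(2,+0) = 105.6000; S(2,+1) = 185.2689; S(2,+2) = 325.0432
Terminal payoffs V(N, j) = max(S_T - K, 0):
  V(2,-2) = 0.000000; V(2,-1) = 0.000000; V(2,+0) = 9.250000; V(2,+1) = 88.918896; V(2,+2) = 228.693218
Backward induction: V(k, j) = exp(-r*dt) * [p_u * V(k+1, j+1) + p_m * V(k+1, j) + p_d * V(k+1, j-1)]
  V(1,-1) = exp(-r*dt) * [p_u*9.250000 + p_m*0.000000 + p_d*0.000000] = 1.267221
  V(1,+0) = exp(-r*dt) * [p_u*88.918896 + p_m*9.250000 + p_d*0.000000] = 18.208820
  V(1,+1) = exp(-r*dt) * [p_u*228.693218 + p_m*88.918896 + p_d*9.250000] = 91.015290
  V(0,+0) = exp(-r*dt) * [p_u*91.015290 + p_m*18.208820 + p_d*1.267221] = 24.572744


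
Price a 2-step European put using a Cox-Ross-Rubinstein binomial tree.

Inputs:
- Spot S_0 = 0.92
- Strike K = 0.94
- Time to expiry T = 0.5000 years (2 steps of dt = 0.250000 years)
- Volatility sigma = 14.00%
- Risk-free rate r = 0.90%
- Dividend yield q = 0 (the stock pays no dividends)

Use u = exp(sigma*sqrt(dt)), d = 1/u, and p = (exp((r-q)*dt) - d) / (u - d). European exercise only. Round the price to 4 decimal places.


dt = T/N = 0.250000
u = exp(sigma*sqrt(dt)) = 1.072508; d = 1/u = 0.932394
p = (exp((r-q)*dt) - d) / (u - d) = 0.498584
Discount per step: exp(-r*dt) = 0.997753
Stock lattice S(k, i) with i counting down-moves:
  k=0: S(0,0) = 0.9200
  k=1: S(1,0) = 0.9867; S(1,1) = 0.8578
  k=2: S(2,0) = 1.0583; S(2,1) = 0.9200; S(2,2) = 0.7998
Terminal payoffs V(N, i) = max(K - S_T, 0):
  V(2,0) = 0.000000; V(2,1) = 0.020000; V(2,2) = 0.140190
Backward induction: V(k, i) = exp(-r*dt) * [p * V(k+1, i) + (1-p) * V(k+1, i+1)].
  V(1,0) = exp(-r*dt) * [p*0.000000 + (1-p)*0.020000] = 0.010006
  V(1,1) = exp(-r*dt) * [p*0.020000 + (1-p)*0.140190] = 0.080085
  V(0,0) = exp(-r*dt) * [p*0.010006 + (1-p)*0.080085] = 0.045043

Answer: Price = V(0,0) = 0.0450
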